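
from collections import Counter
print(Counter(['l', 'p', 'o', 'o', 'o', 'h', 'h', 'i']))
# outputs Counter({'o': 3, 'h': 2, 'l': 1, 'p': 1, 'i': 1})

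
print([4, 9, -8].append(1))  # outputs None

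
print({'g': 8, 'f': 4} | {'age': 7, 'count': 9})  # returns {'g': 8, 'f': 4, 'age': 7, 'count': 9}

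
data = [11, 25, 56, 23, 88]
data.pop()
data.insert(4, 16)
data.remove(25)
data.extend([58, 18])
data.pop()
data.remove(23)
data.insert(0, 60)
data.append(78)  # [60, 11, 56, 16, 58, 78]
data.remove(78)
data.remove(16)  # [60, 11, 56, 58]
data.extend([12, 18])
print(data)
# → [60, 11, 56, 58, 12, 18]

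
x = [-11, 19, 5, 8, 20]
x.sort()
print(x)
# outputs [-11, 5, 8, 19, 20]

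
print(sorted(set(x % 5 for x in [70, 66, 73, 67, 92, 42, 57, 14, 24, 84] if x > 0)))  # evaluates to [0, 1, 2, 3, 4]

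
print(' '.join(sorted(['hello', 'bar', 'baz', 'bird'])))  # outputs bar baz bird hello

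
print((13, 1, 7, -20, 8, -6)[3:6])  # (-20, 8, -6)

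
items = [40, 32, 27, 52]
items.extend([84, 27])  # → [40, 32, 27, 52, 84, 27]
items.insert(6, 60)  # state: [40, 32, 27, 52, 84, 27, 60]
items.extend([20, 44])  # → [40, 32, 27, 52, 84, 27, 60, 20, 44]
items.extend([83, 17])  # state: [40, 32, 27, 52, 84, 27, 60, 20, 44, 83, 17]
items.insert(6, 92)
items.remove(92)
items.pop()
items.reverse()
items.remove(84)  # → [83, 44, 20, 60, 27, 52, 27, 32, 40]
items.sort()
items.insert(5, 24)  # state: [20, 27, 27, 32, 40, 24, 44, 52, 60, 83]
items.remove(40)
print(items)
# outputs [20, 27, 27, 32, 24, 44, 52, 60, 83]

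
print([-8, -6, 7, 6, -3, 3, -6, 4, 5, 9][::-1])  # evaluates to [9, 5, 4, -6, 3, -3, 6, 7, -6, -8]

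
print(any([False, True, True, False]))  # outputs True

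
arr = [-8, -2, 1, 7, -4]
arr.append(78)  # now [-8, -2, 1, 7, -4, 78]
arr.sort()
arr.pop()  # 78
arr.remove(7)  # [-8, -4, -2, 1]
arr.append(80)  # [-8, -4, -2, 1, 80]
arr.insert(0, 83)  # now [83, -8, -4, -2, 1, 80]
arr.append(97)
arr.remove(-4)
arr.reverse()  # [97, 80, 1, -2, -8, 83]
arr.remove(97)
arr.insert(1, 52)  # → [80, 52, 1, -2, -8, 83]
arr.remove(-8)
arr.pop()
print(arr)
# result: [80, 52, 1, -2]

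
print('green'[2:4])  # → ee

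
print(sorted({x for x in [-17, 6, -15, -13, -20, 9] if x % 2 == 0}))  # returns [-20, 6]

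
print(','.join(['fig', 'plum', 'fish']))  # fig,plum,fish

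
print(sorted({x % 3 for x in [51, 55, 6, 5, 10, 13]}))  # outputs [0, 1, 2]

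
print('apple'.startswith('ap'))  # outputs True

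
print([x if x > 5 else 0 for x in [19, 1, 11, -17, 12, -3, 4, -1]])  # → [19, 0, 11, 0, 12, 0, 0, 0]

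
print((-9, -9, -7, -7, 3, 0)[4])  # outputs 3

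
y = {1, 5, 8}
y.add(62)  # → {1, 5, 8, 62}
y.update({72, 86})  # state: {1, 5, 8, 62, 72, 86}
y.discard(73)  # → {1, 5, 8, 62, 72, 86}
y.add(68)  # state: {1, 5, 8, 62, 68, 72, 86}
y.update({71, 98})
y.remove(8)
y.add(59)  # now {1, 5, 59, 62, 68, 71, 72, 86, 98}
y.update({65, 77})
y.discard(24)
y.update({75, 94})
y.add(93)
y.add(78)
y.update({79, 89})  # {1, 5, 59, 62, 65, 68, 71, 72, 75, 77, 78, 79, 86, 89, 93, 94, 98}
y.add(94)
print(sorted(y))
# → [1, 5, 59, 62, 65, 68, 71, 72, 75, 77, 78, 79, 86, 89, 93, 94, 98]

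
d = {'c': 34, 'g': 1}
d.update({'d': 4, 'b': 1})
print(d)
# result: {'c': 34, 'g': 1, 'd': 4, 'b': 1}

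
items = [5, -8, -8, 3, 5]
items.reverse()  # [5, 3, -8, -8, 5]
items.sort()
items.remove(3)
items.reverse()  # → [5, 5, -8, -8]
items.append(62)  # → [5, 5, -8, -8, 62]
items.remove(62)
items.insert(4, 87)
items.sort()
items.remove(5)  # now [-8, -8, 5, 87]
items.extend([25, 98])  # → [-8, -8, 5, 87, 25, 98]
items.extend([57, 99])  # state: [-8, -8, 5, 87, 25, 98, 57, 99]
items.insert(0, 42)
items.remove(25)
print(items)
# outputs [42, -8, -8, 5, 87, 98, 57, 99]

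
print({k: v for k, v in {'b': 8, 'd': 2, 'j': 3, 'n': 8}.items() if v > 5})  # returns {'b': 8, 'n': 8}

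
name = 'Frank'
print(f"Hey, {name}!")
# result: Hey, Frank!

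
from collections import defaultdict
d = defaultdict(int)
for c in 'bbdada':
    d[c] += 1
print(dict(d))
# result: {'b': 2, 'd': 2, 'a': 2}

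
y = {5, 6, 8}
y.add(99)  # {5, 6, 8, 99}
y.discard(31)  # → {5, 6, 8, 99}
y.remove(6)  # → {5, 8, 99}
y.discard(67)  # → {5, 8, 99}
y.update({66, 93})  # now {5, 8, 66, 93, 99}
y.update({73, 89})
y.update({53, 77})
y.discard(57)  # {5, 8, 53, 66, 73, 77, 89, 93, 99}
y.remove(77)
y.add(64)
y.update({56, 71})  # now {5, 8, 53, 56, 64, 66, 71, 73, 89, 93, 99}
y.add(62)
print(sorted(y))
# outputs [5, 8, 53, 56, 62, 64, 66, 71, 73, 89, 93, 99]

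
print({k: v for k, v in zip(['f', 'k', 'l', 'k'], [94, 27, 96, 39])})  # {'f': 94, 'k': 39, 'l': 96}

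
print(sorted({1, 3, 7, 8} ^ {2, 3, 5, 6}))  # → [1, 2, 5, 6, 7, 8]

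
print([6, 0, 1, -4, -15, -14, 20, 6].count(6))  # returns 2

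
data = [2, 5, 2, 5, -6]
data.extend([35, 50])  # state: [2, 5, 2, 5, -6, 35, 50]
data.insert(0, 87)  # [87, 2, 5, 2, 5, -6, 35, 50]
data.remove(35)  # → [87, 2, 5, 2, 5, -6, 50]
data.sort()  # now [-6, 2, 2, 5, 5, 50, 87]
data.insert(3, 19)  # [-6, 2, 2, 19, 5, 5, 50, 87]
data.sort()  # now [-6, 2, 2, 5, 5, 19, 50, 87]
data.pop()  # 87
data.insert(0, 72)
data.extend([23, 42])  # [72, -6, 2, 2, 5, 5, 19, 50, 23, 42]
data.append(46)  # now [72, -6, 2, 2, 5, 5, 19, 50, 23, 42, 46]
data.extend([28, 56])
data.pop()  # 56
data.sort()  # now [-6, 2, 2, 5, 5, 19, 23, 28, 42, 46, 50, 72]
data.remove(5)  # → [-6, 2, 2, 5, 19, 23, 28, 42, 46, 50, 72]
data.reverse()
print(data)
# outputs [72, 50, 46, 42, 28, 23, 19, 5, 2, 2, -6]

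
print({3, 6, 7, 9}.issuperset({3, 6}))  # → True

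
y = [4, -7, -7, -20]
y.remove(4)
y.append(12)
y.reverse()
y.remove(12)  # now [-20, -7, -7]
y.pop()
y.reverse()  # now [-7, -20]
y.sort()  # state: [-20, -7]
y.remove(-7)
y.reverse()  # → [-20]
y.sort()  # [-20]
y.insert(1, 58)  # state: [-20, 58]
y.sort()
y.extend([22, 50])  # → [-20, 58, 22, 50]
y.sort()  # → [-20, 22, 50, 58]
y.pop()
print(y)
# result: [-20, 22, 50]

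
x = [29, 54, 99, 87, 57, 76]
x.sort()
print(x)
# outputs [29, 54, 57, 76, 87, 99]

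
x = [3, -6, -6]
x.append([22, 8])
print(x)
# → [3, -6, -6, [22, 8]]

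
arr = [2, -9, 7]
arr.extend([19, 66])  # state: [2, -9, 7, 19, 66]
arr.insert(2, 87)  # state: [2, -9, 87, 7, 19, 66]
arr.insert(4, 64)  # [2, -9, 87, 7, 64, 19, 66]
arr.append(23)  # [2, -9, 87, 7, 64, 19, 66, 23]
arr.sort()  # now [-9, 2, 7, 19, 23, 64, 66, 87]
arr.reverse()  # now [87, 66, 64, 23, 19, 7, 2, -9]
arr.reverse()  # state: [-9, 2, 7, 19, 23, 64, 66, 87]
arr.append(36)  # [-9, 2, 7, 19, 23, 64, 66, 87, 36]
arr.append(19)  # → [-9, 2, 7, 19, 23, 64, 66, 87, 36, 19]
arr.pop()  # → 19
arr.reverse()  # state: [36, 87, 66, 64, 23, 19, 7, 2, -9]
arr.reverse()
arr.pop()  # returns 36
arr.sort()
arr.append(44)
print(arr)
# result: [-9, 2, 7, 19, 23, 64, 66, 87, 44]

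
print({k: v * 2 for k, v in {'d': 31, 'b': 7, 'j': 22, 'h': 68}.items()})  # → {'d': 62, 'b': 14, 'j': 44, 'h': 136}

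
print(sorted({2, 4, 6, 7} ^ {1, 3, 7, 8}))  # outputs [1, 2, 3, 4, 6, 8]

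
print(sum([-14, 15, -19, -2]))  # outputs -20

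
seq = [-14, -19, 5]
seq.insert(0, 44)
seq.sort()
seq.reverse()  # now [44, 5, -14, -19]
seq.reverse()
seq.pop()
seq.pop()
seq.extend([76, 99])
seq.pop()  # 99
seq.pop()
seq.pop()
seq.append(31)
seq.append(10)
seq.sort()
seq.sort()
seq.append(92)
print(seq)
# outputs [-19, 10, 31, 92]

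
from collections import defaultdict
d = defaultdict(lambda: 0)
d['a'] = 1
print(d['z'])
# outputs 0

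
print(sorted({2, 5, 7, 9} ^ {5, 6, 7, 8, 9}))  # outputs [2, 6, 8]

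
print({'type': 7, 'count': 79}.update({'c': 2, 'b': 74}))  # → None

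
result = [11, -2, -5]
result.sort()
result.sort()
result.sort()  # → [-5, -2, 11]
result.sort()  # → [-5, -2, 11]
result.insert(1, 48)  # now [-5, 48, -2, 11]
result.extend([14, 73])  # [-5, 48, -2, 11, 14, 73]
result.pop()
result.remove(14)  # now [-5, 48, -2, 11]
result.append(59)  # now [-5, 48, -2, 11, 59]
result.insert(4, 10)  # [-5, 48, -2, 11, 10, 59]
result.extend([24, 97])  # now [-5, 48, -2, 11, 10, 59, 24, 97]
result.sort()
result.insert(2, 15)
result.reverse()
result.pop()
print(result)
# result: [97, 59, 48, 24, 11, 10, 15, -2]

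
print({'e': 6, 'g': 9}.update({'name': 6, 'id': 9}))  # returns None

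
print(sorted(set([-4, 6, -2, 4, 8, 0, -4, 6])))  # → [-4, -2, 0, 4, 6, 8]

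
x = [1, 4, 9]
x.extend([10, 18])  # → [1, 4, 9, 10, 18]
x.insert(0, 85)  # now [85, 1, 4, 9, 10, 18]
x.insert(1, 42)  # [85, 42, 1, 4, 9, 10, 18]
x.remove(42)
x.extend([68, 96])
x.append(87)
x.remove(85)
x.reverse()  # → [87, 96, 68, 18, 10, 9, 4, 1]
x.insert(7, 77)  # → [87, 96, 68, 18, 10, 9, 4, 77, 1]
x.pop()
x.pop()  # 77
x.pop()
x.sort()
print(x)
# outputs [9, 10, 18, 68, 87, 96]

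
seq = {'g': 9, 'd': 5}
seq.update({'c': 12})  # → {'g': 9, 'd': 5, 'c': 12}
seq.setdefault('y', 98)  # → 98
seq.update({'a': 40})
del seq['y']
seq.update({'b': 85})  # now {'g': 9, 'd': 5, 'c': 12, 'a': 40, 'b': 85}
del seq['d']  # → {'g': 9, 'c': 12, 'a': 40, 'b': 85}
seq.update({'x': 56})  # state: {'g': 9, 'c': 12, 'a': 40, 'b': 85, 'x': 56}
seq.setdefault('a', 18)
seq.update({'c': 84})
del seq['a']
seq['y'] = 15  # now {'g': 9, 'c': 84, 'b': 85, 'x': 56, 'y': 15}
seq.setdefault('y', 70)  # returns 15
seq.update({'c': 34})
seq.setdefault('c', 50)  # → 34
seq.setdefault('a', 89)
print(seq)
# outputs {'g': 9, 'c': 34, 'b': 85, 'x': 56, 'y': 15, 'a': 89}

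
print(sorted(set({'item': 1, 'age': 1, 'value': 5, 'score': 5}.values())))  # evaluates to [1, 5]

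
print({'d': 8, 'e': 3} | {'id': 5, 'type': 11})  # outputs {'d': 8, 'e': 3, 'id': 5, 'type': 11}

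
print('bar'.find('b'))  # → 0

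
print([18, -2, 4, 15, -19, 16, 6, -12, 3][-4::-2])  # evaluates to [16, 15, -2]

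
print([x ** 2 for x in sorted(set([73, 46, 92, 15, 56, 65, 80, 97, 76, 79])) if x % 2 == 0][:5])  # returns [2116, 3136, 5776, 6400, 8464]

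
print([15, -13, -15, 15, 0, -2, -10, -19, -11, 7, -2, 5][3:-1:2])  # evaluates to [15, -2, -19, 7]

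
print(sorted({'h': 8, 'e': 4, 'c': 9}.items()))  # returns [('c', 9), ('e', 4), ('h', 8)]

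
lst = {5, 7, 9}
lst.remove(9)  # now {5, 7}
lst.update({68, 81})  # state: {5, 7, 68, 81}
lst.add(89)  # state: {5, 7, 68, 81, 89}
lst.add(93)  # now {5, 7, 68, 81, 89, 93}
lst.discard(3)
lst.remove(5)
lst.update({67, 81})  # {7, 67, 68, 81, 89, 93}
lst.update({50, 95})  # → {7, 50, 67, 68, 81, 89, 93, 95}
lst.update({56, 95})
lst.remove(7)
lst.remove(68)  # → {50, 56, 67, 81, 89, 93, 95}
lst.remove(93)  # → {50, 56, 67, 81, 89, 95}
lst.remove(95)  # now {50, 56, 67, 81, 89}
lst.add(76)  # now {50, 56, 67, 76, 81, 89}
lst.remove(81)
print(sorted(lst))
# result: [50, 56, 67, 76, 89]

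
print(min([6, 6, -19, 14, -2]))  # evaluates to -19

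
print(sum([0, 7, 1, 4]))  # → 12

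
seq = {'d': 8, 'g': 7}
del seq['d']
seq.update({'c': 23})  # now {'g': 7, 'c': 23}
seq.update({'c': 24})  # {'g': 7, 'c': 24}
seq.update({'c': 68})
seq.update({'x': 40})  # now {'g': 7, 'c': 68, 'x': 40}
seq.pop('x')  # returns 40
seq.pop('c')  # 68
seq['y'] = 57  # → {'g': 7, 'y': 57}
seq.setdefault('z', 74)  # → 74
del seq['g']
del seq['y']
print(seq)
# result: {'z': 74}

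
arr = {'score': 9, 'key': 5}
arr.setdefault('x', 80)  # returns 80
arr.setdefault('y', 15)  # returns 15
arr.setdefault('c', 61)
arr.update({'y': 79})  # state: {'score': 9, 'key': 5, 'x': 80, 'y': 79, 'c': 61}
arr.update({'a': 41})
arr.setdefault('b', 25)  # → 25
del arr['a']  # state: {'score': 9, 'key': 5, 'x': 80, 'y': 79, 'c': 61, 'b': 25}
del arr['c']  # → {'score': 9, 'key': 5, 'x': 80, 'y': 79, 'b': 25}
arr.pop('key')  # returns 5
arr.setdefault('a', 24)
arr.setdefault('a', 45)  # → 24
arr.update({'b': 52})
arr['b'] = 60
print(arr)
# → {'score': 9, 'x': 80, 'y': 79, 'b': 60, 'a': 24}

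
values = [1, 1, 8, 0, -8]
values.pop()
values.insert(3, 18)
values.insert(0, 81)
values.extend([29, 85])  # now [81, 1, 1, 8, 18, 0, 29, 85]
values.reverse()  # [85, 29, 0, 18, 8, 1, 1, 81]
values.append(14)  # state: [85, 29, 0, 18, 8, 1, 1, 81, 14]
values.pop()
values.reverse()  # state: [81, 1, 1, 8, 18, 0, 29, 85]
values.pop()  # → 85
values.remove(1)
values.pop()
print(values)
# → [81, 1, 8, 18, 0]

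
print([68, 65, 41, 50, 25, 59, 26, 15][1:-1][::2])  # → [65, 50, 59]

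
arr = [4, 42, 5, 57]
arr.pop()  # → 57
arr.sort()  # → [4, 5, 42]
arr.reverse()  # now [42, 5, 4]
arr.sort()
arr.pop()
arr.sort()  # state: [4, 5]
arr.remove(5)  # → [4]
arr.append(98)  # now [4, 98]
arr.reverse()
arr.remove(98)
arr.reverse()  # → [4]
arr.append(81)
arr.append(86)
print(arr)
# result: [4, 81, 86]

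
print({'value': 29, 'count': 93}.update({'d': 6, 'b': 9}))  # None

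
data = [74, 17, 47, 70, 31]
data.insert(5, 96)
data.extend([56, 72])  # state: [74, 17, 47, 70, 31, 96, 56, 72]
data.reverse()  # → [72, 56, 96, 31, 70, 47, 17, 74]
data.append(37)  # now [72, 56, 96, 31, 70, 47, 17, 74, 37]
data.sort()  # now [17, 31, 37, 47, 56, 70, 72, 74, 96]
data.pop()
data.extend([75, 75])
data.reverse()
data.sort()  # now [17, 31, 37, 47, 56, 70, 72, 74, 75, 75]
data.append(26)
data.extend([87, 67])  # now [17, 31, 37, 47, 56, 70, 72, 74, 75, 75, 26, 87, 67]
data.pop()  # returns 67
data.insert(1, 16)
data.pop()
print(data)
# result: [17, 16, 31, 37, 47, 56, 70, 72, 74, 75, 75, 26]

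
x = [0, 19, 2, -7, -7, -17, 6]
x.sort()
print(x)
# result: [-17, -7, -7, 0, 2, 6, 19]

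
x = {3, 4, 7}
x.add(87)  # {3, 4, 7, 87}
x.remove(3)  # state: {4, 7, 87}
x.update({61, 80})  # {4, 7, 61, 80, 87}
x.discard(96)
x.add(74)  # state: {4, 7, 61, 74, 80, 87}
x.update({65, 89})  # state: {4, 7, 61, 65, 74, 80, 87, 89}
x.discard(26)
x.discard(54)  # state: {4, 7, 61, 65, 74, 80, 87, 89}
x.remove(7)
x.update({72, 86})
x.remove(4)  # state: {61, 65, 72, 74, 80, 86, 87, 89}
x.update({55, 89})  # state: {55, 61, 65, 72, 74, 80, 86, 87, 89}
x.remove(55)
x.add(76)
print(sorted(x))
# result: [61, 65, 72, 74, 76, 80, 86, 87, 89]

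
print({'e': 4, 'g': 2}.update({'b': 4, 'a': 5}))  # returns None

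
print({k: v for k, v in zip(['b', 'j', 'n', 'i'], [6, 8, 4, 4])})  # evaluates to {'b': 6, 'j': 8, 'n': 4, 'i': 4}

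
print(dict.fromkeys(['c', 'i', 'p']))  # {'c': None, 'i': None, 'p': None}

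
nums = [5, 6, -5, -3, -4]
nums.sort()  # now [-5, -4, -3, 5, 6]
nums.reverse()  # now [6, 5, -3, -4, -5]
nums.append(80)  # [6, 5, -3, -4, -5, 80]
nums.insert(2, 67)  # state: [6, 5, 67, -3, -4, -5, 80]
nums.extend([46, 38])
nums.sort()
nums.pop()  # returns 80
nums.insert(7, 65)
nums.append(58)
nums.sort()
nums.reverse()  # [67, 65, 58, 46, 38, 6, 5, -3, -4, -5]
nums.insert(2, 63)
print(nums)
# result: [67, 65, 63, 58, 46, 38, 6, 5, -3, -4, -5]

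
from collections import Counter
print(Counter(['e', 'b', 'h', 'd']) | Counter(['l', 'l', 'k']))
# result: Counter({'l': 2, 'e': 1, 'b': 1, 'h': 1, 'd': 1, 'k': 1})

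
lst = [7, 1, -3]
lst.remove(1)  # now [7, -3]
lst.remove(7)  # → [-3]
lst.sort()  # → [-3]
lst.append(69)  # [-3, 69]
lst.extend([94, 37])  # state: [-3, 69, 94, 37]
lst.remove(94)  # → [-3, 69, 37]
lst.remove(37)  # [-3, 69]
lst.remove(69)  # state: [-3]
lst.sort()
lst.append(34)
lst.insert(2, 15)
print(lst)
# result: [-3, 34, 15]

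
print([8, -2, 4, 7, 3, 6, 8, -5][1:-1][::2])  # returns [-2, 7, 6]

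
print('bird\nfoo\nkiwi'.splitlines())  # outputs ['bird', 'foo', 'kiwi']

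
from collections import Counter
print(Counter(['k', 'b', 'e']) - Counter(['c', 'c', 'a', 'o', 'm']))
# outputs Counter({'k': 1, 'b': 1, 'e': 1})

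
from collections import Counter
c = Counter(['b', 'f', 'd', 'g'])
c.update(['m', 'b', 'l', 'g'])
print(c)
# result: Counter({'b': 2, 'g': 2, 'f': 1, 'd': 1, 'm': 1, 'l': 1})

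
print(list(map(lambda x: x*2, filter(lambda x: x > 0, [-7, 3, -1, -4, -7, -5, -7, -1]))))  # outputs [6]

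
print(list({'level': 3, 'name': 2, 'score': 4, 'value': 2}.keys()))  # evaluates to ['level', 'name', 'score', 'value']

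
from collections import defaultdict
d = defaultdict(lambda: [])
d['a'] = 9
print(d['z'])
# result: []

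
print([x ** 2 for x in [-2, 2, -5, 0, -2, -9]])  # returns [4, 4, 25, 0, 4, 81]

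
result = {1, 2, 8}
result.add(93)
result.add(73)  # {1, 2, 8, 73, 93}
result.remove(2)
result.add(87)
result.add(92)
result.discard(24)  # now {1, 8, 73, 87, 92, 93}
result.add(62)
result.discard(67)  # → {1, 8, 62, 73, 87, 92, 93}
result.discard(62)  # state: {1, 8, 73, 87, 92, 93}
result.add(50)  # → {1, 8, 50, 73, 87, 92, 93}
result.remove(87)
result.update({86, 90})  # {1, 8, 50, 73, 86, 90, 92, 93}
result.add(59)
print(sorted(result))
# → [1, 8, 50, 59, 73, 86, 90, 92, 93]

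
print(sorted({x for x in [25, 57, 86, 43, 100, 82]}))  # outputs [25, 43, 57, 82, 86, 100]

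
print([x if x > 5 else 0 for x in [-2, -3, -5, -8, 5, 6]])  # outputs [0, 0, 0, 0, 0, 6]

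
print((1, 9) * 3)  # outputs (1, 9, 1, 9, 1, 9)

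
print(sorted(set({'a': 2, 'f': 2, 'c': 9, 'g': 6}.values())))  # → [2, 6, 9]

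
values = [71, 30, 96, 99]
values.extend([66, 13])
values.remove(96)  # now [71, 30, 99, 66, 13]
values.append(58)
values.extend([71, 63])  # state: [71, 30, 99, 66, 13, 58, 71, 63]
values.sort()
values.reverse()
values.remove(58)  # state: [99, 71, 71, 66, 63, 30, 13]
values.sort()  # [13, 30, 63, 66, 71, 71, 99]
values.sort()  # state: [13, 30, 63, 66, 71, 71, 99]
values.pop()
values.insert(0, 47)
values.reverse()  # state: [71, 71, 66, 63, 30, 13, 47]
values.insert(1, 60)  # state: [71, 60, 71, 66, 63, 30, 13, 47]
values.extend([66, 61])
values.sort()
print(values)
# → [13, 30, 47, 60, 61, 63, 66, 66, 71, 71]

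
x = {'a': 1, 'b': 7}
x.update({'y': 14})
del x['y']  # {'a': 1, 'b': 7}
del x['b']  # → {'a': 1}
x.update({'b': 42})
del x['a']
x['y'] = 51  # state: {'b': 42, 'y': 51}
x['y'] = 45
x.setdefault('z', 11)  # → 11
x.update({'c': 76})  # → {'b': 42, 'y': 45, 'z': 11, 'c': 76}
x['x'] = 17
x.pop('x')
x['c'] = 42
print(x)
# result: {'b': 42, 'y': 45, 'z': 11, 'c': 42}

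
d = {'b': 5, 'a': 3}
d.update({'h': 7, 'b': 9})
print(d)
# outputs {'b': 9, 'a': 3, 'h': 7}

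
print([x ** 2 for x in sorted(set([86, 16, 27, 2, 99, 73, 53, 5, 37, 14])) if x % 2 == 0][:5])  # [4, 196, 256, 7396]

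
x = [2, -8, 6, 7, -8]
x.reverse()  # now [-8, 7, 6, -8, 2]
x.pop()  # 2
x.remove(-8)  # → [7, 6, -8]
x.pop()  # -8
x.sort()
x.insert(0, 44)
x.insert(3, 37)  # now [44, 6, 7, 37]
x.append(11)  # [44, 6, 7, 37, 11]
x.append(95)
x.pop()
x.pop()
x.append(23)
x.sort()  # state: [6, 7, 23, 37, 44]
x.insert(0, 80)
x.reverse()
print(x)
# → [44, 37, 23, 7, 6, 80]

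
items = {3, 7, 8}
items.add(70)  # {3, 7, 8, 70}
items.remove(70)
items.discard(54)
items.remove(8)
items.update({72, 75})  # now {3, 7, 72, 75}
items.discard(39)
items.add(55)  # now {3, 7, 55, 72, 75}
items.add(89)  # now {3, 7, 55, 72, 75, 89}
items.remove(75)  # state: {3, 7, 55, 72, 89}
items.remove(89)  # {3, 7, 55, 72}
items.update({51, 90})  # {3, 7, 51, 55, 72, 90}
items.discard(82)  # {3, 7, 51, 55, 72, 90}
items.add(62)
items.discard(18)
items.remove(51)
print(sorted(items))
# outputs [3, 7, 55, 62, 72, 90]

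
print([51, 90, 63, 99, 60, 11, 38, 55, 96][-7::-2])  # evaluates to [63, 51]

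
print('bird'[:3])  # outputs bir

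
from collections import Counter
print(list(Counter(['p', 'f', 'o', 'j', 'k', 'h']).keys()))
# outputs ['p', 'f', 'o', 'j', 'k', 'h']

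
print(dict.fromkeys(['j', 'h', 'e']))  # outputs {'j': None, 'h': None, 'e': None}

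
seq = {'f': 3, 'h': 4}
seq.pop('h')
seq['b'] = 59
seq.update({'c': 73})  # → {'f': 3, 'b': 59, 'c': 73}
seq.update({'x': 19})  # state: {'f': 3, 'b': 59, 'c': 73, 'x': 19}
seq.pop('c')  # 73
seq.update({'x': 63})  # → {'f': 3, 'b': 59, 'x': 63}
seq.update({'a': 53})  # {'f': 3, 'b': 59, 'x': 63, 'a': 53}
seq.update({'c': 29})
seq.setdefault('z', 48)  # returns 48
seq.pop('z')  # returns 48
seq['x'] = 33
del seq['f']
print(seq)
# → {'b': 59, 'x': 33, 'a': 53, 'c': 29}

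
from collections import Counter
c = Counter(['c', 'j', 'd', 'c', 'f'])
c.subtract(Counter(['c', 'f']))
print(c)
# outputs Counter({'c': 1, 'j': 1, 'd': 1, 'f': 0})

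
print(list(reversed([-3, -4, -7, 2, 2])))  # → [2, 2, -7, -4, -3]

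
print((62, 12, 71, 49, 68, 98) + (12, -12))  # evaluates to (62, 12, 71, 49, 68, 98, 12, -12)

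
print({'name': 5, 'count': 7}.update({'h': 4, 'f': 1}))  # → None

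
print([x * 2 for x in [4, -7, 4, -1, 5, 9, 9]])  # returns [8, -14, 8, -2, 10, 18, 18]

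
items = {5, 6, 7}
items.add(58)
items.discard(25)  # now {5, 6, 7, 58}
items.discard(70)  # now {5, 6, 7, 58}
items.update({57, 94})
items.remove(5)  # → {6, 7, 57, 58, 94}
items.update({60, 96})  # {6, 7, 57, 58, 60, 94, 96}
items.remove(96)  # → {6, 7, 57, 58, 60, 94}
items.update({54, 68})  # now {6, 7, 54, 57, 58, 60, 68, 94}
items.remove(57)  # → {6, 7, 54, 58, 60, 68, 94}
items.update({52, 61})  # {6, 7, 52, 54, 58, 60, 61, 68, 94}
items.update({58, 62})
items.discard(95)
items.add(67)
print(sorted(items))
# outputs [6, 7, 52, 54, 58, 60, 61, 62, 67, 68, 94]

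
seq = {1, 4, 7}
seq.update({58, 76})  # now {1, 4, 7, 58, 76}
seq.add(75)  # {1, 4, 7, 58, 75, 76}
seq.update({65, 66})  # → {1, 4, 7, 58, 65, 66, 75, 76}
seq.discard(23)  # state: {1, 4, 7, 58, 65, 66, 75, 76}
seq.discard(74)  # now {1, 4, 7, 58, 65, 66, 75, 76}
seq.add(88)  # {1, 4, 7, 58, 65, 66, 75, 76, 88}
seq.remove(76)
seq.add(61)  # {1, 4, 7, 58, 61, 65, 66, 75, 88}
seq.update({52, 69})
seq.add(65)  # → {1, 4, 7, 52, 58, 61, 65, 66, 69, 75, 88}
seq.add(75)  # {1, 4, 7, 52, 58, 61, 65, 66, 69, 75, 88}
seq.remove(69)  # {1, 4, 7, 52, 58, 61, 65, 66, 75, 88}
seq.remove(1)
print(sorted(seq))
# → [4, 7, 52, 58, 61, 65, 66, 75, 88]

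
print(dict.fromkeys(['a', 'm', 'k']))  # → {'a': None, 'm': None, 'k': None}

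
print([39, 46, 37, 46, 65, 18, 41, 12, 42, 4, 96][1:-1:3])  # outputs [46, 65, 12]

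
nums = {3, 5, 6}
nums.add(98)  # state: {3, 5, 6, 98}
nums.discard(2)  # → {3, 5, 6, 98}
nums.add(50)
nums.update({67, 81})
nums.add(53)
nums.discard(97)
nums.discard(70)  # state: {3, 5, 6, 50, 53, 67, 81, 98}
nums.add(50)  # {3, 5, 6, 50, 53, 67, 81, 98}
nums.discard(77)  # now {3, 5, 6, 50, 53, 67, 81, 98}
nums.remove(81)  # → {3, 5, 6, 50, 53, 67, 98}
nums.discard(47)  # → {3, 5, 6, 50, 53, 67, 98}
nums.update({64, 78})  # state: {3, 5, 6, 50, 53, 64, 67, 78, 98}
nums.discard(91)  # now {3, 5, 6, 50, 53, 64, 67, 78, 98}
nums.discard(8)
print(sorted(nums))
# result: [3, 5, 6, 50, 53, 64, 67, 78, 98]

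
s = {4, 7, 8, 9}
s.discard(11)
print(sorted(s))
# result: [4, 7, 8, 9]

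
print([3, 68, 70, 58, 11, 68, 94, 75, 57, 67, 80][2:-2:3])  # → [70, 68, 57]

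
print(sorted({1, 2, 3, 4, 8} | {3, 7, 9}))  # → [1, 2, 3, 4, 7, 8, 9]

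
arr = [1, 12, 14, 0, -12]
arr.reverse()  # [-12, 0, 14, 12, 1]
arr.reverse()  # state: [1, 12, 14, 0, -12]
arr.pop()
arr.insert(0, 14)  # [14, 1, 12, 14, 0]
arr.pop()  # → 0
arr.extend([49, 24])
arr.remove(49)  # [14, 1, 12, 14, 24]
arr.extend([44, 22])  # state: [14, 1, 12, 14, 24, 44, 22]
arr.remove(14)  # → [1, 12, 14, 24, 44, 22]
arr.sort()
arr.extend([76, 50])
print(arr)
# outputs [1, 12, 14, 22, 24, 44, 76, 50]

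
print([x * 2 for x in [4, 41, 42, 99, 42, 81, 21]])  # [8, 82, 84, 198, 84, 162, 42]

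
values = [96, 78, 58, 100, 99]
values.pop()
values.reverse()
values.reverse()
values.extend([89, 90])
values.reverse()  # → [90, 89, 100, 58, 78, 96]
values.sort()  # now [58, 78, 89, 90, 96, 100]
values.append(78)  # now [58, 78, 89, 90, 96, 100, 78]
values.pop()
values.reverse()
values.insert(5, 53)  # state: [100, 96, 90, 89, 78, 53, 58]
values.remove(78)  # [100, 96, 90, 89, 53, 58]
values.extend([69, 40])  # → [100, 96, 90, 89, 53, 58, 69, 40]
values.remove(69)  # [100, 96, 90, 89, 53, 58, 40]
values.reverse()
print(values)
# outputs [40, 58, 53, 89, 90, 96, 100]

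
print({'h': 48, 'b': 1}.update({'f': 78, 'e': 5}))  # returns None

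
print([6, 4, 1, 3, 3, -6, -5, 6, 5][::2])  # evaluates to [6, 1, 3, -5, 5]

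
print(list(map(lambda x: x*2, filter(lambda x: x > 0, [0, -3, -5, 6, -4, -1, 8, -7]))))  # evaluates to [12, 16]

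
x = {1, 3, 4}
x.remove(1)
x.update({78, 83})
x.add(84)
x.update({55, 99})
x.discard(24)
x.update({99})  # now {3, 4, 55, 78, 83, 84, 99}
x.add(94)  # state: {3, 4, 55, 78, 83, 84, 94, 99}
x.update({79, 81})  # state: {3, 4, 55, 78, 79, 81, 83, 84, 94, 99}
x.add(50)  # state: {3, 4, 50, 55, 78, 79, 81, 83, 84, 94, 99}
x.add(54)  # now {3, 4, 50, 54, 55, 78, 79, 81, 83, 84, 94, 99}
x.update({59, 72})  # {3, 4, 50, 54, 55, 59, 72, 78, 79, 81, 83, 84, 94, 99}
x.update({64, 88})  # {3, 4, 50, 54, 55, 59, 64, 72, 78, 79, 81, 83, 84, 88, 94, 99}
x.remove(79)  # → {3, 4, 50, 54, 55, 59, 64, 72, 78, 81, 83, 84, 88, 94, 99}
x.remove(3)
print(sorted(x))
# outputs [4, 50, 54, 55, 59, 64, 72, 78, 81, 83, 84, 88, 94, 99]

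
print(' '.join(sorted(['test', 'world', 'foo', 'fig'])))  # fig foo test world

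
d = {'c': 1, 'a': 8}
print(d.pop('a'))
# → 8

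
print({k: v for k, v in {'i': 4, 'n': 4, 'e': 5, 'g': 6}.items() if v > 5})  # {'g': 6}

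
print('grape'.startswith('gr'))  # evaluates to True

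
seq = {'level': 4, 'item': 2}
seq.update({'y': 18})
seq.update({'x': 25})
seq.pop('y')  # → 18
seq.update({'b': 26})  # {'level': 4, 'item': 2, 'x': 25, 'b': 26}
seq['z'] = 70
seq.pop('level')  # 4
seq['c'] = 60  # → {'item': 2, 'x': 25, 'b': 26, 'z': 70, 'c': 60}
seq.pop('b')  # 26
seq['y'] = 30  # {'item': 2, 'x': 25, 'z': 70, 'c': 60, 'y': 30}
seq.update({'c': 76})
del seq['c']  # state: {'item': 2, 'x': 25, 'z': 70, 'y': 30}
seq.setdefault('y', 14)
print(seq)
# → {'item': 2, 'x': 25, 'z': 70, 'y': 30}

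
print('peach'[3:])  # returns ch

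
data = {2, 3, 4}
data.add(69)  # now {2, 3, 4, 69}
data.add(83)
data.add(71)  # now {2, 3, 4, 69, 71, 83}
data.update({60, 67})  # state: {2, 3, 4, 60, 67, 69, 71, 83}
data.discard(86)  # {2, 3, 4, 60, 67, 69, 71, 83}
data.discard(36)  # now {2, 3, 4, 60, 67, 69, 71, 83}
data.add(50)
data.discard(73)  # {2, 3, 4, 50, 60, 67, 69, 71, 83}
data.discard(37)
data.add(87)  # {2, 3, 4, 50, 60, 67, 69, 71, 83, 87}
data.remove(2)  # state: {3, 4, 50, 60, 67, 69, 71, 83, 87}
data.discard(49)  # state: {3, 4, 50, 60, 67, 69, 71, 83, 87}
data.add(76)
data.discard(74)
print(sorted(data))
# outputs [3, 4, 50, 60, 67, 69, 71, 76, 83, 87]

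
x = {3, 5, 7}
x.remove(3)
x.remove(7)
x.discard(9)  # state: {5}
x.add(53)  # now {5, 53}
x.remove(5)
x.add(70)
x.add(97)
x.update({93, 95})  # {53, 70, 93, 95, 97}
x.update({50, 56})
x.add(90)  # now {50, 53, 56, 70, 90, 93, 95, 97}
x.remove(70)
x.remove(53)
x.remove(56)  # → {50, 90, 93, 95, 97}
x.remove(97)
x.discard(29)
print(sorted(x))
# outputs [50, 90, 93, 95]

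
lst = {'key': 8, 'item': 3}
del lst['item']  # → {'key': 8}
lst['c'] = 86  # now {'key': 8, 'c': 86}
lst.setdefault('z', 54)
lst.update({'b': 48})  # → {'key': 8, 'c': 86, 'z': 54, 'b': 48}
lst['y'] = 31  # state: {'key': 8, 'c': 86, 'z': 54, 'b': 48, 'y': 31}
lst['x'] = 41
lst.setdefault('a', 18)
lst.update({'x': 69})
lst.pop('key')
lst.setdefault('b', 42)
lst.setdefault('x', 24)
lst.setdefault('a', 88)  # 18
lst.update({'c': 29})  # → {'c': 29, 'z': 54, 'b': 48, 'y': 31, 'x': 69, 'a': 18}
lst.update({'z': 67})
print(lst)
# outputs {'c': 29, 'z': 67, 'b': 48, 'y': 31, 'x': 69, 'a': 18}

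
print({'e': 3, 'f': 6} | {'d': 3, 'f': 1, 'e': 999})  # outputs {'e': 999, 'f': 1, 'd': 3}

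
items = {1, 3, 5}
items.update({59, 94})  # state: {1, 3, 5, 59, 94}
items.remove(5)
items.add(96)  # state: {1, 3, 59, 94, 96}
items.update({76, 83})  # {1, 3, 59, 76, 83, 94, 96}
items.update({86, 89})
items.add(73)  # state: {1, 3, 59, 73, 76, 83, 86, 89, 94, 96}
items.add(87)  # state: {1, 3, 59, 73, 76, 83, 86, 87, 89, 94, 96}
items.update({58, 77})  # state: {1, 3, 58, 59, 73, 76, 77, 83, 86, 87, 89, 94, 96}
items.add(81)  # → {1, 3, 58, 59, 73, 76, 77, 81, 83, 86, 87, 89, 94, 96}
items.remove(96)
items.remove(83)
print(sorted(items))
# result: [1, 3, 58, 59, 73, 76, 77, 81, 86, 87, 89, 94]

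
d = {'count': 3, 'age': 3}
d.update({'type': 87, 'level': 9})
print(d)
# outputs {'count': 3, 'age': 3, 'type': 87, 'level': 9}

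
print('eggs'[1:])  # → ggs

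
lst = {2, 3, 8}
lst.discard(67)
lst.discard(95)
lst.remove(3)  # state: {2, 8}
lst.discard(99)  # {2, 8}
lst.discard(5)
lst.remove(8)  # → {2}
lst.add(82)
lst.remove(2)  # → {82}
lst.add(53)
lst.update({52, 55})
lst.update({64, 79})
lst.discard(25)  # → {52, 53, 55, 64, 79, 82}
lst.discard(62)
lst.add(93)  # {52, 53, 55, 64, 79, 82, 93}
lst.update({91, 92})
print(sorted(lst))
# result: [52, 53, 55, 64, 79, 82, 91, 92, 93]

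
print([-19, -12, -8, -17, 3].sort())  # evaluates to None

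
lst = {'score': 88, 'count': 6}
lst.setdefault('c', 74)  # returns 74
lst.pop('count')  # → 6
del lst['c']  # {'score': 88}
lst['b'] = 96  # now {'score': 88, 'b': 96}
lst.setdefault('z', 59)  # 59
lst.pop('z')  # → 59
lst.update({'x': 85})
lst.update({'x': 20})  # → {'score': 88, 'b': 96, 'x': 20}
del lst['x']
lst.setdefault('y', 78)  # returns 78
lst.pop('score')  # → 88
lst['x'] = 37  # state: {'b': 96, 'y': 78, 'x': 37}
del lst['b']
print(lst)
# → {'y': 78, 'x': 37}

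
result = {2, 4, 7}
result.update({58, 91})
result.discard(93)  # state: {2, 4, 7, 58, 91}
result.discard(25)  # {2, 4, 7, 58, 91}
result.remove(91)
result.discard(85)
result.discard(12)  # {2, 4, 7, 58}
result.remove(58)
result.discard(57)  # {2, 4, 7}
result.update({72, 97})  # {2, 4, 7, 72, 97}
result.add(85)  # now {2, 4, 7, 72, 85, 97}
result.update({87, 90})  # {2, 4, 7, 72, 85, 87, 90, 97}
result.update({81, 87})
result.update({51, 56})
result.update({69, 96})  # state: {2, 4, 7, 51, 56, 69, 72, 81, 85, 87, 90, 96, 97}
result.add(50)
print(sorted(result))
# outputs [2, 4, 7, 50, 51, 56, 69, 72, 81, 85, 87, 90, 96, 97]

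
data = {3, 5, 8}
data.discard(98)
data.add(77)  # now {3, 5, 8, 77}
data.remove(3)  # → {5, 8, 77}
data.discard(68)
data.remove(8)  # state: {5, 77}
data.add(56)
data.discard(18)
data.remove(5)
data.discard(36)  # {56, 77}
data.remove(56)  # {77}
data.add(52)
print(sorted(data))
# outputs [52, 77]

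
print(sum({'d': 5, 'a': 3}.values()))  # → 8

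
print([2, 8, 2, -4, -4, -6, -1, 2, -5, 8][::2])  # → [2, 2, -4, -1, -5]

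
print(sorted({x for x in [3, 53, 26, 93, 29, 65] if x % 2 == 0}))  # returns [26]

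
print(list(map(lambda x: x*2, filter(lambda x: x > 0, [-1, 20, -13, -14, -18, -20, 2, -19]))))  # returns [40, 4]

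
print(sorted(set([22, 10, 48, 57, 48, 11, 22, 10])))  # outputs [10, 11, 22, 48, 57]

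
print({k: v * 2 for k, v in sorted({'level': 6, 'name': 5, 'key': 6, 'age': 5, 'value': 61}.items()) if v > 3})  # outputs {'age': 10, 'key': 12, 'level': 12, 'name': 10, 'value': 122}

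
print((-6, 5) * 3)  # (-6, 5, -6, 5, -6, 5)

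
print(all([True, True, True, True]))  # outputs True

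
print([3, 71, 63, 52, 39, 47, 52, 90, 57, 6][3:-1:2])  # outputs [52, 47, 90]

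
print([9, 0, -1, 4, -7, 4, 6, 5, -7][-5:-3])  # [-7, 4]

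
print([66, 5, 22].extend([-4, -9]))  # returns None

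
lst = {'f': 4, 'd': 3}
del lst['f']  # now {'d': 3}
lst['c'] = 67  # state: {'d': 3, 'c': 67}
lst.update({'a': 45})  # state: {'d': 3, 'c': 67, 'a': 45}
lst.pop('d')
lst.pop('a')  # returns 45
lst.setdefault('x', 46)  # 46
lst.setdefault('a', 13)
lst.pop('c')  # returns 67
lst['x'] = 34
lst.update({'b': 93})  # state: {'x': 34, 'a': 13, 'b': 93}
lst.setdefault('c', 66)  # 66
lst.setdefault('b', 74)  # 93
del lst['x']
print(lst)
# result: {'a': 13, 'b': 93, 'c': 66}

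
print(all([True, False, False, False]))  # False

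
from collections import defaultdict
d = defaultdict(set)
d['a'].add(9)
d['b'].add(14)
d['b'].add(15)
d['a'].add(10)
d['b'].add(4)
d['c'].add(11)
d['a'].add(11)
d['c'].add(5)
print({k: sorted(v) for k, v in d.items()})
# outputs {'a': [9, 10, 11], 'b': [4, 14, 15], 'c': [5, 11]}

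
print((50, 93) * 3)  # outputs (50, 93, 50, 93, 50, 93)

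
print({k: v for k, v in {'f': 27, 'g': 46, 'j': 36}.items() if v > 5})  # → {'f': 27, 'g': 46, 'j': 36}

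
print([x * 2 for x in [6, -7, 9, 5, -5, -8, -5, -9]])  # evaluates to [12, -14, 18, 10, -10, -16, -10, -18]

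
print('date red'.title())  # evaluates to Date Red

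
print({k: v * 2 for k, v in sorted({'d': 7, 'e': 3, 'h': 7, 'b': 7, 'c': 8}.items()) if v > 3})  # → {'b': 14, 'c': 16, 'd': 14, 'h': 14}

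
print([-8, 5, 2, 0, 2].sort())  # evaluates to None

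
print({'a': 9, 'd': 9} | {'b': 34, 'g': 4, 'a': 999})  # {'a': 999, 'd': 9, 'b': 34, 'g': 4}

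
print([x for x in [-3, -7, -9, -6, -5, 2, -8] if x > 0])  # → [2]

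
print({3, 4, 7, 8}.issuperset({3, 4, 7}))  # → True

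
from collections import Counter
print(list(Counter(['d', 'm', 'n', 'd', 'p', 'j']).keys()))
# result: ['d', 'm', 'n', 'p', 'j']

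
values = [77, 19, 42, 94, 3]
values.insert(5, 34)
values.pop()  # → 34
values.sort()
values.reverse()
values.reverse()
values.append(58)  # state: [3, 19, 42, 77, 94, 58]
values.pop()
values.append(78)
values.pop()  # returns 78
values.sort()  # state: [3, 19, 42, 77, 94]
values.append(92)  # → [3, 19, 42, 77, 94, 92]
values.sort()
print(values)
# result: [3, 19, 42, 77, 92, 94]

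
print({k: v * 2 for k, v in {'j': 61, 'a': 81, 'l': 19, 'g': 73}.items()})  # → {'j': 122, 'a': 162, 'l': 38, 'g': 146}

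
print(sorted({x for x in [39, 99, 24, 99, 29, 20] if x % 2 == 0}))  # [20, 24]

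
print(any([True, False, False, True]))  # True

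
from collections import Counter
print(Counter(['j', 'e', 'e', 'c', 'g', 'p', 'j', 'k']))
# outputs Counter({'j': 2, 'e': 2, 'c': 1, 'g': 1, 'p': 1, 'k': 1})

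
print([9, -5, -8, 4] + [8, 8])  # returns [9, -5, -8, 4, 8, 8]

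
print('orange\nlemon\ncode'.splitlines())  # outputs ['orange', 'lemon', 'code']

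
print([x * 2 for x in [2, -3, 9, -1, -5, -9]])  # [4, -6, 18, -2, -10, -18]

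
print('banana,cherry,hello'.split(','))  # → ['banana', 'cherry', 'hello']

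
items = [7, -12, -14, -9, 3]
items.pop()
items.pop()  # -9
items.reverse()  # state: [-14, -12, 7]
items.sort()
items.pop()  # 7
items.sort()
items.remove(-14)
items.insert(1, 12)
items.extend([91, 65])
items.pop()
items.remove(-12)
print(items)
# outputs [12, 91]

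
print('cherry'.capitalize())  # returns Cherry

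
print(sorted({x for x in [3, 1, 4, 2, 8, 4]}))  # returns [1, 2, 3, 4, 8]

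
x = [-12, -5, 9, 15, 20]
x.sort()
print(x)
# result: [-12, -5, 9, 15, 20]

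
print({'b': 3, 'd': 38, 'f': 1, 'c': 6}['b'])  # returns 3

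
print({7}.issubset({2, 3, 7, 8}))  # True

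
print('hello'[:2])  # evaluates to he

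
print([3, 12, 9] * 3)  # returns [3, 12, 9, 3, 12, 9, 3, 12, 9]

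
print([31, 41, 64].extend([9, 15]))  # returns None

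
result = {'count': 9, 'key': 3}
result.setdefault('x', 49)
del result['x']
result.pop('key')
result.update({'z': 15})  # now {'count': 9, 'z': 15}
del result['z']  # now {'count': 9}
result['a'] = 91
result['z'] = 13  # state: {'count': 9, 'a': 91, 'z': 13}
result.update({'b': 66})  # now {'count': 9, 'a': 91, 'z': 13, 'b': 66}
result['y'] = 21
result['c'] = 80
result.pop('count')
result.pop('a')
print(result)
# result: {'z': 13, 'b': 66, 'y': 21, 'c': 80}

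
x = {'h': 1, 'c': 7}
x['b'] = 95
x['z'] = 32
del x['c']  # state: {'h': 1, 'b': 95, 'z': 32}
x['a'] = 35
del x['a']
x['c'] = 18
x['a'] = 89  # {'h': 1, 'b': 95, 'z': 32, 'c': 18, 'a': 89}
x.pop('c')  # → 18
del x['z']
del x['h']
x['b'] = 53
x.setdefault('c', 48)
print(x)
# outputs {'b': 53, 'a': 89, 'c': 48}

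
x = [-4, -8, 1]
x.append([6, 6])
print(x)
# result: [-4, -8, 1, [6, 6]]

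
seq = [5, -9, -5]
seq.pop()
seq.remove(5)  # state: [-9]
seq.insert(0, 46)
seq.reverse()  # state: [-9, 46]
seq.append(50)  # [-9, 46, 50]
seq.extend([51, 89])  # [-9, 46, 50, 51, 89]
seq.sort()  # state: [-9, 46, 50, 51, 89]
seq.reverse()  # [89, 51, 50, 46, -9]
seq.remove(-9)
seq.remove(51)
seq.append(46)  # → [89, 50, 46, 46]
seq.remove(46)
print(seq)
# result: [89, 50, 46]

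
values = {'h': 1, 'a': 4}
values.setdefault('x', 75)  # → 75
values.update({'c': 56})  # {'h': 1, 'a': 4, 'x': 75, 'c': 56}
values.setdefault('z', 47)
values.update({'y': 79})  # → {'h': 1, 'a': 4, 'x': 75, 'c': 56, 'z': 47, 'y': 79}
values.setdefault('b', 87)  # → 87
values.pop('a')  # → 4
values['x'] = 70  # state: {'h': 1, 'x': 70, 'c': 56, 'z': 47, 'y': 79, 'b': 87}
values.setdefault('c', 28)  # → 56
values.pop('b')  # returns 87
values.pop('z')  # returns 47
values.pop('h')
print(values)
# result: {'x': 70, 'c': 56, 'y': 79}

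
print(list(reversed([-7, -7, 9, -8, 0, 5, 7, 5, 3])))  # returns [3, 5, 7, 5, 0, -8, 9, -7, -7]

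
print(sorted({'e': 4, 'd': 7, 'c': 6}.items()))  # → [('c', 6), ('d', 7), ('e', 4)]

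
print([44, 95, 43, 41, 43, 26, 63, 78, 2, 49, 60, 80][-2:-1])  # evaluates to [60]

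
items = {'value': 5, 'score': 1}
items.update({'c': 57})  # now {'value': 5, 'score': 1, 'c': 57}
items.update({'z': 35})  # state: {'value': 5, 'score': 1, 'c': 57, 'z': 35}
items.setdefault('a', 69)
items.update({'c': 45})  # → {'value': 5, 'score': 1, 'c': 45, 'z': 35, 'a': 69}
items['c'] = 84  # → {'value': 5, 'score': 1, 'c': 84, 'z': 35, 'a': 69}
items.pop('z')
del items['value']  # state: {'score': 1, 'c': 84, 'a': 69}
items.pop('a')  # 69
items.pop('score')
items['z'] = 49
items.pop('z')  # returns 49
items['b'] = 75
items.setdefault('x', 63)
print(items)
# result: {'c': 84, 'b': 75, 'x': 63}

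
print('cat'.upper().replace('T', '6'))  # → CA6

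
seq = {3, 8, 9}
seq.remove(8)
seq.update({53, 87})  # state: {3, 9, 53, 87}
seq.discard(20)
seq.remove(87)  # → {3, 9, 53}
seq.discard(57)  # {3, 9, 53}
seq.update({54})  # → {3, 9, 53, 54}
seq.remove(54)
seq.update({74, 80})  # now {3, 9, 53, 74, 80}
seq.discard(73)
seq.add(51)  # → {3, 9, 51, 53, 74, 80}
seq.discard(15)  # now {3, 9, 51, 53, 74, 80}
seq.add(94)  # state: {3, 9, 51, 53, 74, 80, 94}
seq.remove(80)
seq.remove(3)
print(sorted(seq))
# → [9, 51, 53, 74, 94]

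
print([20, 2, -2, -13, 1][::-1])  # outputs [1, -13, -2, 2, 20]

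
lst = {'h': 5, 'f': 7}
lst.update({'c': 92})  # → {'h': 5, 'f': 7, 'c': 92}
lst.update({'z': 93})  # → {'h': 5, 'f': 7, 'c': 92, 'z': 93}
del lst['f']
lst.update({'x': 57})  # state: {'h': 5, 'c': 92, 'z': 93, 'x': 57}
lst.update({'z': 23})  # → {'h': 5, 'c': 92, 'z': 23, 'x': 57}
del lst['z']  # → {'h': 5, 'c': 92, 'x': 57}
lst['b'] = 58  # {'h': 5, 'c': 92, 'x': 57, 'b': 58}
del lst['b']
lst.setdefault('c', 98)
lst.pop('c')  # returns 92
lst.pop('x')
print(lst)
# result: {'h': 5}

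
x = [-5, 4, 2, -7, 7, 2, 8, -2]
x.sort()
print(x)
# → [-7, -5, -2, 2, 2, 4, 7, 8]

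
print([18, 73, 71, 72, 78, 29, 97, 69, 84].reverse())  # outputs None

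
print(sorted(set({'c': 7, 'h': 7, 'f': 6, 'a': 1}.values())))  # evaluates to [1, 6, 7]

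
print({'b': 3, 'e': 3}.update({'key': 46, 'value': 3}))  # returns None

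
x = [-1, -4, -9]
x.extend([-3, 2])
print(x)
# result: [-1, -4, -9, -3, 2]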